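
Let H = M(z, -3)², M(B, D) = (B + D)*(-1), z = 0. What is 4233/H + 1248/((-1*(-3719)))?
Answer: 5251253/11157 ≈ 470.67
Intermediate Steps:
M(B, D) = -B - D
H = 9 (H = (-1*0 - 1*(-3))² = (0 + 3)² = 3² = 9)
4233/H + 1248/((-1*(-3719))) = 4233/9 + 1248/((-1*(-3719))) = 4233*(⅑) + 1248/3719 = 1411/3 + 1248*(1/3719) = 1411/3 + 1248/3719 = 5251253/11157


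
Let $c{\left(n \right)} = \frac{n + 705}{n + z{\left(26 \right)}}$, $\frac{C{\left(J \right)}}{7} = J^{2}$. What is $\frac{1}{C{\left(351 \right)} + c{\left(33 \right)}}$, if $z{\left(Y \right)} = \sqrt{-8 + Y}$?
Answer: $\frac{34209713}{29503473870477} + \frac{82 \sqrt{2}}{29503473870477} \approx 1.1595 \cdot 10^{-6}$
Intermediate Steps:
$C{\left(J \right)} = 7 J^{2}$
$c{\left(n \right)} = \frac{705 + n}{n + 3 \sqrt{2}}$ ($c{\left(n \right)} = \frac{n + 705}{n + \sqrt{-8 + 26}} = \frac{705 + n}{n + \sqrt{18}} = \frac{705 + n}{n + 3 \sqrt{2}}$)
$\frac{1}{C{\left(351 \right)} + c{\left(33 \right)}} = \frac{1}{7 \cdot 351^{2} + \frac{705 + 33}{33 + 3 \sqrt{2}}} = \frac{1}{7 \cdot 123201 + \frac{1}{33 + 3 \sqrt{2}} \cdot 738} = \frac{1}{862407 + \frac{738}{33 + 3 \sqrt{2}}}$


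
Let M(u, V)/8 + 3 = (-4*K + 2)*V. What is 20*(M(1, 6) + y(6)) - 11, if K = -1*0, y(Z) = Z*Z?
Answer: 2149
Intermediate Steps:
y(Z) = Z**2
K = 0
M(u, V) = -24 + 16*V (M(u, V) = -24 + 8*((-4*0 + 2)*V) = -24 + 8*((0 + 2)*V) = -24 + 8*(2*V) = -24 + 16*V)
20*(M(1, 6) + y(6)) - 11 = 20*((-24 + 16*6) + 6**2) - 11 = 20*((-24 + 96) + 36) - 11 = 20*(72 + 36) - 11 = 20*108 - 11 = 2160 - 11 = 2149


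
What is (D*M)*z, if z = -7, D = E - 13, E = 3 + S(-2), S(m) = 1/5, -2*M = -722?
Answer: 123823/5 ≈ 24765.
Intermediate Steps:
M = 361 (M = -½*(-722) = 361)
S(m) = ⅕
E = 16/5 (E = 3 + ⅕ = 16/5 ≈ 3.2000)
D = -49/5 (D = 16/5 - 13 = -49/5 ≈ -9.8000)
(D*M)*z = -49/5*361*(-7) = -17689/5*(-7) = 123823/5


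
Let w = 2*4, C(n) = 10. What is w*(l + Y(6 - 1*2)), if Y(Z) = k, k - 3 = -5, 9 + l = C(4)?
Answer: -8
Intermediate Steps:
l = 1 (l = -9 + 10 = 1)
k = -2 (k = 3 - 5 = -2)
Y(Z) = -2
w = 8
w*(l + Y(6 - 1*2)) = 8*(1 - 2) = 8*(-1) = -8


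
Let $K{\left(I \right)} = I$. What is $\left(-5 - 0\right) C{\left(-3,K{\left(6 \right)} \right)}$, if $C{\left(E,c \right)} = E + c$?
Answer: $-15$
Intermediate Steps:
$\left(-5 - 0\right) C{\left(-3,K{\left(6 \right)} \right)} = \left(-5 - 0\right) \left(-3 + 6\right) = \left(-5 + 0\right) 3 = \left(-5\right) 3 = -15$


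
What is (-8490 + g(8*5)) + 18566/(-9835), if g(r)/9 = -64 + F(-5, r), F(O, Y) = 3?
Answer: -88917131/9835 ≈ -9040.9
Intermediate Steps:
g(r) = -549 (g(r) = 9*(-64 + 3) = 9*(-61) = -549)
(-8490 + g(8*5)) + 18566/(-9835) = (-8490 - 549) + 18566/(-9835) = -9039 + 18566*(-1/9835) = -9039 - 18566/9835 = -88917131/9835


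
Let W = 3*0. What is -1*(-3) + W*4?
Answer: 3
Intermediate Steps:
W = 0
-1*(-3) + W*4 = -1*(-3) + 0*4 = 3 + 0 = 3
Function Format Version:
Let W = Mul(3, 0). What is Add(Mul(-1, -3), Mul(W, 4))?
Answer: 3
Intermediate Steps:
W = 0
Add(Mul(-1, -3), Mul(W, 4)) = Add(Mul(-1, -3), Mul(0, 4)) = Add(3, 0) = 3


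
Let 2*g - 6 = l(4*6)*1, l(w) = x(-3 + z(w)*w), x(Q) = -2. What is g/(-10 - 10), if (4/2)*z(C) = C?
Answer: -⅒ ≈ -0.10000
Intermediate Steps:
z(C) = C/2
l(w) = -2
g = 2 (g = 3 + (-2*1)/2 = 3 + (½)*(-2) = 3 - 1 = 2)
g/(-10 - 10) = 2/(-10 - 10) = 2/(-20) = -1/20*2 = -⅒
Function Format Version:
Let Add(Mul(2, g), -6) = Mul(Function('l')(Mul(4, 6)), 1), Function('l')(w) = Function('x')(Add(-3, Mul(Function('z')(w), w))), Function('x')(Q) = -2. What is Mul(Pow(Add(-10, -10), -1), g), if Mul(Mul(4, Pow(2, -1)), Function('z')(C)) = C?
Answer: Rational(-1, 10) ≈ -0.10000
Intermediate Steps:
Function('z')(C) = Mul(Rational(1, 2), C)
Function('l')(w) = -2
g = 2 (g = Add(3, Mul(Rational(1, 2), Mul(-2, 1))) = Add(3, Mul(Rational(1, 2), -2)) = Add(3, -1) = 2)
Mul(Pow(Add(-10, -10), -1), g) = Mul(Pow(Add(-10, -10), -1), 2) = Mul(Pow(-20, -1), 2) = Mul(Rational(-1, 20), 2) = Rational(-1, 10)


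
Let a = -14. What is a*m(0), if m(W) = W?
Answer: 0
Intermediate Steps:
a*m(0) = -14*0 = 0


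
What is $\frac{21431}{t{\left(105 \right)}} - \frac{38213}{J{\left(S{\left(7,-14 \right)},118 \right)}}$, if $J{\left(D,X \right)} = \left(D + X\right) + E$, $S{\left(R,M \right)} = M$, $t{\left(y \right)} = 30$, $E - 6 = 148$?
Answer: $\frac{365234}{645} \approx 566.25$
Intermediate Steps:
$E = 154$ ($E = 6 + 148 = 154$)
$J{\left(D,X \right)} = 154 + D + X$ ($J{\left(D,X \right)} = \left(D + X\right) + 154 = 154 + D + X$)
$\frac{21431}{t{\left(105 \right)}} - \frac{38213}{J{\left(S{\left(7,-14 \right)},118 \right)}} = \frac{21431}{30} - \frac{38213}{154 - 14 + 118} = 21431 \cdot \frac{1}{30} - \frac{38213}{258} = \frac{21431}{30} - \frac{38213}{258} = \frac{365234}{645}$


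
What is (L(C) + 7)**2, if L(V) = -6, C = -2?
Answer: 1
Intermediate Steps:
(L(C) + 7)**2 = (-6 + 7)**2 = 1**2 = 1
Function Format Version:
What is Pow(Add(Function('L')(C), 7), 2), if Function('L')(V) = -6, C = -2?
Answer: 1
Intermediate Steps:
Pow(Add(Function('L')(C), 7), 2) = Pow(Add(-6, 7), 2) = Pow(1, 2) = 1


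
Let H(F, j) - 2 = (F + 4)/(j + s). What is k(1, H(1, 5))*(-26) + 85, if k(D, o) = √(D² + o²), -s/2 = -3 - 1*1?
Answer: 85 - 2*√1130 ≈ 17.769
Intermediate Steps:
s = 8 (s = -2*(-3 - 1*1) = -2*(-3 - 1) = -2*(-4) = 8)
H(F, j) = 2 + (4 + F)/(8 + j) (H(F, j) = 2 + (F + 4)/(j + 8) = 2 + (4 + F)/(8 + j))
k(1, H(1, 5))*(-26) + 85 = √(1² + ((20 + 1 + 2*5)/(8 + 5))²)*(-26) + 85 = √(1 + ((20 + 1 + 10)/13)²)*(-26) + 85 = √(1 + ((1/13)*31)²)*(-26) + 85 = √(1 + (31/13)²)*(-26) + 85 = √(1 + 961/169)*(-26) + 85 = √(1130/169)*(-26) + 85 = (√1130/13)*(-26) + 85 = -2*√1130 + 85 = 85 - 2*√1130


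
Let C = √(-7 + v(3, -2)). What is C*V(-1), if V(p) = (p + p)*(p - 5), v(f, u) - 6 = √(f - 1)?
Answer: 12*√(-1 + √2) ≈ 7.7231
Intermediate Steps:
v(f, u) = 6 + √(-1 + f) (v(f, u) = 6 + √(f - 1) = 6 + √(-1 + f))
V(p) = 2*p*(-5 + p) (V(p) = (2*p)*(-5 + p) = 2*p*(-5 + p))
C = √(-1 + √2) (C = √(-7 + (6 + √(-1 + 3))) = √(-7 + (6 + √2)) = √(-1 + √2) ≈ 0.64359)
C*V(-1) = √(-1 + √2)*(2*(-1)*(-5 - 1)) = √(-1 + √2)*(2*(-1)*(-6)) = √(-1 + √2)*12 = 12*√(-1 + √2)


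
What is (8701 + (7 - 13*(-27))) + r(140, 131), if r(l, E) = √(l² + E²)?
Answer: 9059 + √36761 ≈ 9250.7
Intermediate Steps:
r(l, E) = √(E² + l²)
(8701 + (7 - 13*(-27))) + r(140, 131) = (8701 + (7 - 13*(-27))) + √(131² + 140²) = (8701 + (7 + 351)) + √(17161 + 19600) = (8701 + 358) + √36761 = 9059 + √36761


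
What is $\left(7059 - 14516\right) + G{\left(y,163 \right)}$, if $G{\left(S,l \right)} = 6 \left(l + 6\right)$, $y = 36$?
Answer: $-6443$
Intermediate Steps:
$G{\left(S,l \right)} = 36 + 6 l$ ($G{\left(S,l \right)} = 6 \left(6 + l\right) = 36 + 6 l$)
$\left(7059 - 14516\right) + G{\left(y,163 \right)} = \left(7059 - 14516\right) + \left(36 + 6 \cdot 163\right) = \left(7059 - 14516\right) + \left(36 + 978\right) = -7457 + 1014 = -6443$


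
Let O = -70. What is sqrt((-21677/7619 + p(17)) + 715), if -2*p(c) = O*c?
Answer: sqrt(75879243847)/7619 ≈ 36.155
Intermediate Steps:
p(c) = 35*c (p(c) = -(-35)*c = 35*c)
sqrt((-21677/7619 + p(17)) + 715) = sqrt((-21677/7619 + 35*17) + 715) = sqrt((-21677*1/7619 + 595) + 715) = sqrt((-21677/7619 + 595) + 715) = sqrt(4511628/7619 + 715) = sqrt(9959213/7619) = sqrt(75879243847)/7619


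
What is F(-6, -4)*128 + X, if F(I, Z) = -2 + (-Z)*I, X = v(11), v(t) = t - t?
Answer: -3328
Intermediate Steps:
v(t) = 0
X = 0
F(I, Z) = -2 - I*Z
F(-6, -4)*128 + X = (-2 - 1*(-6)*(-4))*128 + 0 = (-2 - 24)*128 + 0 = -26*128 + 0 = -3328 + 0 = -3328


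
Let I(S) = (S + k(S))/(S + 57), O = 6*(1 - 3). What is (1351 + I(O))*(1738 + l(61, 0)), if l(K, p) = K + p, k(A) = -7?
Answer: 109336024/45 ≈ 2.4297e+6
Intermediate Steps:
O = -12 (O = 6*(-2) = -12)
I(S) = (-7 + S)/(57 + S) (I(S) = (S - 7)/(S + 57) = (-7 + S)/(57 + S))
(1351 + I(O))*(1738 + l(61, 0)) = (1351 + (-7 - 12)/(57 - 12))*(1738 + (61 + 0)) = (1351 - 19/45)*(1738 + 61) = (1351 + (1/45)*(-19))*1799 = (1351 - 19/45)*1799 = (60776/45)*1799 = 109336024/45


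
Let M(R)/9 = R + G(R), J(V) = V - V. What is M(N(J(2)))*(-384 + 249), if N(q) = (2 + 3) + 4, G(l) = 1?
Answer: -12150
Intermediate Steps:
J(V) = 0
N(q) = 9 (N(q) = 5 + 4 = 9)
M(R) = 9 + 9*R (M(R) = 9*(R + 1) = 9*(1 + R) = 9 + 9*R)
M(N(J(2)))*(-384 + 249) = (9 + 9*9)*(-384 + 249) = (9 + 81)*(-135) = 90*(-135) = -12150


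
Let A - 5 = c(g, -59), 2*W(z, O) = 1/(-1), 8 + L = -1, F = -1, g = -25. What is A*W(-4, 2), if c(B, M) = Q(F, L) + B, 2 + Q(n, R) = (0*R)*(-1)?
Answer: 11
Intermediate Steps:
L = -9 (L = -8 - 1 = -9)
W(z, O) = -1/2 (W(z, O) = (1/(-1))/2 = (1*(-1))/2 = (1/2)*(-1) = -1/2)
Q(n, R) = -2 (Q(n, R) = -2 + (0*R)*(-1) = -2 + 0*(-1) = -2 + 0 = -2)
c(B, M) = -2 + B
A = -22 (A = 5 + (-2 - 25) = 5 - 27 = -22)
A*W(-4, 2) = -22*(-1/2) = 11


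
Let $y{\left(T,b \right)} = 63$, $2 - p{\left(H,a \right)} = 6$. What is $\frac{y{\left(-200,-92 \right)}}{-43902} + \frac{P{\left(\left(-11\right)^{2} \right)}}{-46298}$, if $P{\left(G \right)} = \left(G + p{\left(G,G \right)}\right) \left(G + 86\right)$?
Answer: $- \frac{29616092}{56460411} \approx -0.52455$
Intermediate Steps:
$p{\left(H,a \right)} = -4$ ($p{\left(H,a \right)} = 2 - 6 = -4$)
$P{\left(G \right)} = \left(-4 + G\right) \left(86 + G\right)$ ($P{\left(G \right)} = \left(G - 4\right) \left(G + 86\right) = \left(-4 + G\right) \left(86 + G\right)$)
$\frac{y{\left(-200,-92 \right)}}{-43902} + \frac{P{\left(\left(-11\right)^{2} \right)}}{-46298} = \frac{63}{-43902} + \frac{-344 + \left(\left(-11\right)^{2}\right)^{2} + 82 \left(-11\right)^{2}}{-46298} = 63 \left(- \frac{1}{43902}\right) + \left(-344 + 121^{2} + 82 \cdot 121\right) \left(- \frac{1}{46298}\right) = - \frac{7}{4878} + \left(-344 + 14641 + 9922\right) \left(- \frac{1}{46298}\right) = - \frac{7}{4878} + 24219 \left(- \frac{1}{46298}\right) = - \frac{7}{4878} - \frac{24219}{46298} = - \frac{29616092}{56460411}$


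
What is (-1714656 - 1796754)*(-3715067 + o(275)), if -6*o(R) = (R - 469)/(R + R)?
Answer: 717481776442291/55 ≈ 1.3045e+13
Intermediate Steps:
o(R) = -(-469 + R)/(12*R) (o(R) = -(R - 469)/(6*(R + R)) = -(-469 + R)/(6*(2*R)) = -(-469 + R)*1/(2*R)/6 = -(-469 + R)/(12*R))
(-1714656 - 1796754)*(-3715067 + o(275)) = (-1714656 - 1796754)*(-3715067 + (1/12)*(469 - 1*275)/275) = -3511410*(-3715067 + (1/12)*(1/275)*(469 - 275)) = -3511410*(-3715067 + (1/12)*(1/275)*194) = -3511410*(-3715067 + 97/1650) = -3511410*(-6129860453/1650) = 717481776442291/55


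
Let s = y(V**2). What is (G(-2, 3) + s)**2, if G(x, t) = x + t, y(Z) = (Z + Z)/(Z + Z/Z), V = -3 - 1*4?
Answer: 5476/625 ≈ 8.7616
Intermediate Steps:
V = -7 (V = -3 - 4 = -7)
y(Z) = 2*Z/(1 + Z) (y(Z) = (2*Z)/(Z + 1) = (2*Z)/(1 + Z) = 2*Z/(1 + Z))
G(x, t) = t + x
s = 49/25 (s = 2*(-7)**2/(1 + (-7)**2) = 2*49/(1 + 49) = 2*49/50 = 2*49*(1/50) = 49/25 ≈ 1.9600)
(G(-2, 3) + s)**2 = ((3 - 2) + 49/25)**2 = (1 + 49/25)**2 = (74/25)**2 = 5476/625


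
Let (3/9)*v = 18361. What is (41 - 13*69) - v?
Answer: -55939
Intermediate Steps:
v = 55083 (v = 3*18361 = 55083)
(41 - 13*69) - v = (41 - 13*69) - 1*55083 = (41 - 897) - 55083 = -856 - 55083 = -55939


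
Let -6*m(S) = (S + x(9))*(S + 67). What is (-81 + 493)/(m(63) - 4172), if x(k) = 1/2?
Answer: -2472/33287 ≈ -0.074263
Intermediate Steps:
x(k) = ½
m(S) = -(½ + S)*(67 + S)/6 (m(S) = -(S + ½)*(S + 67)/6 = -(½ + S)*(67 + S)/6)
(-81 + 493)/(m(63) - 4172) = (-81 + 493)/((-67/12 - 45/4*63 - ⅙*63²) - 4172) = 412/((-67/12 - 2835/4 - ⅙*3969) - 4172) = 412/((-67/12 - 2835/4 - 1323/2) - 4172) = 412/(-8255/6 - 4172) = 412/(-33287/6) = 412*(-6/33287) = -2472/33287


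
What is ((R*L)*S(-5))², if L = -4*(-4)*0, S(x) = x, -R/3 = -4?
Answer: 0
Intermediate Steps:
R = 12 (R = -3*(-4) = 12)
L = 0 (L = 16*0 = 0)
((R*L)*S(-5))² = ((12*0)*(-5))² = (0*(-5))² = 0² = 0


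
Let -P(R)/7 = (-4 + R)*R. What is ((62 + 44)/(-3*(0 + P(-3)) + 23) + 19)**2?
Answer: 19900521/53824 ≈ 369.73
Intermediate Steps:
P(R) = -7*R*(-4 + R) (P(R) = -7*(-4 + R)*R = -7*R*(-4 + R))
((62 + 44)/(-3*(0 + P(-3)) + 23) + 19)**2 = ((62 + 44)/(-3*(0 + 7*(-3)*(4 - 1*(-3))) + 23) + 19)**2 = (106/(-3*(0 + 7*(-3)*(4 + 3)) + 23) + 19)**2 = (106/(-3*(0 + 7*(-3)*7) + 23) + 19)**2 = (106/(-3*(0 - 147) + 23) + 19)**2 = (106/(-3*(-147) + 23) + 19)**2 = (106/(441 + 23) + 19)**2 = (106/464 + 19)**2 = (106*(1/464) + 19)**2 = (53/232 + 19)**2 = (4461/232)**2 = 19900521/53824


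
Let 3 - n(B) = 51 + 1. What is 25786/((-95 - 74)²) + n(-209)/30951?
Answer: 796702997/883991511 ≈ 0.90126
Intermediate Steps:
n(B) = -49 (n(B) = 3 - (51 + 1) = 3 - 1*52 = 3 - 52 = -49)
25786/((-95 - 74)²) + n(-209)/30951 = 25786/((-95 - 74)²) - 49/30951 = 25786/((-169)²) - 49*1/30951 = 25786/28561 - 49/30951 = 796702997/883991511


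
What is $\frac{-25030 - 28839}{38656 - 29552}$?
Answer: $- \frac{53869}{9104} \approx -5.9171$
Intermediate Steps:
$\frac{-25030 - 28839}{38656 - 29552} = \frac{-25030 - 28839}{9104} = \left(-53869\right) \frac{1}{9104} = - \frac{53869}{9104}$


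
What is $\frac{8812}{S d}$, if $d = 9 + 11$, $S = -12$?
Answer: $- \frac{2203}{60} \approx -36.717$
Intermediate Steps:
$d = 20$
$\frac{8812}{S d} = \frac{8812}{\left(-12\right) 20} = \frac{8812}{-240} = 8812 \left(- \frac{1}{240}\right) = - \frac{2203}{60}$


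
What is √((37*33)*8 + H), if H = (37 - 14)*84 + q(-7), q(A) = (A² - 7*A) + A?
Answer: √11791 ≈ 108.59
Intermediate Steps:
q(A) = A² - 6*A
H = 2023 (H = (37 - 14)*84 - 7*(-6 - 7) = 23*84 - 7*(-13) = 1932 + 91 = 2023)
√((37*33)*8 + H) = √((37*33)*8 + 2023) = √(1221*8 + 2023) = √(9768 + 2023) = √11791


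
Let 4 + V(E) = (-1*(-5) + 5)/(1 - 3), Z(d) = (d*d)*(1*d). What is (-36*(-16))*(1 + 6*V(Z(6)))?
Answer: -30528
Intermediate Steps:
Z(d) = d³ (Z(d) = d²*d = d³)
V(E) = -9 (V(E) = -4 + (-1*(-5) + 5)/(1 - 3) = -4 + (5 + 5)/(-2) = -4 + 10*(-½) = -4 - 5 = -9)
(-36*(-16))*(1 + 6*V(Z(6))) = (-36*(-16))*(1 + 6*(-9)) = 576*(1 - 54) = 576*(-53) = -30528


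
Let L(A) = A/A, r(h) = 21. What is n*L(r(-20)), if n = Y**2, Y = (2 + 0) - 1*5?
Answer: 9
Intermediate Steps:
L(A) = 1
Y = -3 (Y = 2 - 5 = -3)
n = 9 (n = (-3)**2 = 9)
n*L(r(-20)) = 9*1 = 9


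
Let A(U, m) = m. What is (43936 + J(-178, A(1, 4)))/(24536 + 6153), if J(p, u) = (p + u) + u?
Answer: 43766/30689 ≈ 1.4261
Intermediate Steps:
J(p, u) = p + 2*u
(43936 + J(-178, A(1, 4)))/(24536 + 6153) = (43936 + (-178 + 2*4))/(24536 + 6153) = (43936 + (-178 + 8))/30689 = (43936 - 170)*(1/30689) = 43766*(1/30689) = 43766/30689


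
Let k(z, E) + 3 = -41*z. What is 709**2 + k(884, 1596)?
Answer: 466434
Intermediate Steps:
k(z, E) = -3 - 41*z
709**2 + k(884, 1596) = 709**2 + (-3 - 41*884) = 502681 + (-3 - 36244) = 502681 - 36247 = 466434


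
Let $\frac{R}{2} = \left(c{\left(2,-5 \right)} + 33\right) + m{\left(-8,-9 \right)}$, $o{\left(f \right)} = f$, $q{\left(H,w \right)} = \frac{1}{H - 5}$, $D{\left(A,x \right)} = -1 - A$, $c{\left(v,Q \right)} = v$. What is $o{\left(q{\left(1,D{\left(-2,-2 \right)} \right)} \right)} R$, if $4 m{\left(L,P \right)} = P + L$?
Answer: $- \frac{123}{8} \approx -15.375$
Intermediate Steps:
$q{\left(H,w \right)} = \frac{1}{-5 + H}$
$m{\left(L,P \right)} = \frac{L}{4} + \frac{P}{4}$ ($m{\left(L,P \right)} = \frac{P + L}{4} = \frac{L + P}{4} = \frac{L}{4} + \frac{P}{4}$)
$R = \frac{123}{2}$ ($R = 2 \left(\left(2 + 33\right) + \left(\frac{1}{4} \left(-8\right) + \frac{1}{4} \left(-9\right)\right)\right) = 2 \left(35 - \frac{17}{4}\right) = 2 \cdot \frac{123}{4} = \frac{123}{2} \approx 61.5$)
$o{\left(q{\left(1,D{\left(-2,-2 \right)} \right)} \right)} R = \frac{1}{-5 + 1} \cdot \frac{123}{2} = \frac{1}{-4} \cdot \frac{123}{2} = \left(- \frac{1}{4}\right) \frac{123}{2} = - \frac{123}{8}$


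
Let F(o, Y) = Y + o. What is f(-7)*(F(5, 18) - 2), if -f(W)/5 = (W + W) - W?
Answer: 735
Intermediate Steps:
f(W) = -5*W (f(W) = -5*((W + W) - W) = -5*(2*W - W) = -5*W)
f(-7)*(F(5, 18) - 2) = (-5*(-7))*((18 + 5) - 2) = 35*(23 - 2) = 35*21 = 735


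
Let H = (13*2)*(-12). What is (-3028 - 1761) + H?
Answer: -5101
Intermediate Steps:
H = -312 (H = 26*(-12) = -312)
(-3028 - 1761) + H = (-3028 - 1761) - 312 = -4789 - 312 = -5101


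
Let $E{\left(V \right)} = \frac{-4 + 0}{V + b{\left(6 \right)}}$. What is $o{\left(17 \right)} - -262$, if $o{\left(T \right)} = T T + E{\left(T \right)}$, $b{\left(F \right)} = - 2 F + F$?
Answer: $\frac{6057}{11} \approx 550.64$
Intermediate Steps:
$b{\left(F \right)} = - F$
$E{\left(V \right)} = - \frac{4}{-6 + V}$ ($E{\left(V \right)} = \frac{-4 + 0}{V - 6} = - \frac{4}{V - 6} = - \frac{4}{-6 + V}$)
$o{\left(T \right)} = T^{2} - \frac{4}{-6 + T}$ ($o{\left(T \right)} = T T - \frac{4}{-6 + T} = T^{2} - \frac{4}{-6 + T}$)
$o{\left(17 \right)} - -262 = \frac{-4 + 17^{2} \left(-6 + 17\right)}{-6 + 17} - -262 = \frac{-4 + 289 \cdot 11}{11} + 262 = \frac{-4 + 3179}{11} + 262 = \frac{1}{11} \cdot 3175 + 262 = \frac{3175}{11} + 262 = \frac{6057}{11}$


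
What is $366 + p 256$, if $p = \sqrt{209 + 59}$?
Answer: $366 + 512 \sqrt{67} \approx 4556.9$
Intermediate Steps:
$p = 2 \sqrt{67}$ ($p = \sqrt{268} = 2 \sqrt{67} \approx 16.371$)
$366 + p 256 = 366 + 2 \sqrt{67} \cdot 256 = 366 + 512 \sqrt{67}$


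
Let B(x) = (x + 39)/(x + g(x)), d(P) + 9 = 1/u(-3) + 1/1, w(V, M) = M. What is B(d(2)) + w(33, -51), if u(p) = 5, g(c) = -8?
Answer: -4185/79 ≈ -52.975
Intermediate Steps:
d(P) = -39/5 (d(P) = -9 + (1/5 + 1/1) = -9 + (1*(⅕) + 1*1) = -9 + (⅕ + 1) = -9 + 6/5 = -39/5)
B(x) = (39 + x)/(-8 + x) (B(x) = (x + 39)/(x - 8) = (39 + x)/(-8 + x))
B(d(2)) + w(33, -51) = (39 - 39/5)/(-8 - 39/5) - 51 = (156/5)/(-79/5) - 51 = -5/79*156/5 - 51 = -156/79 - 51 = -4185/79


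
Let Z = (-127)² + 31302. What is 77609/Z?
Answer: 77609/47431 ≈ 1.6362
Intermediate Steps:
Z = 47431 (Z = 16129 + 31302 = 47431)
77609/Z = 77609/47431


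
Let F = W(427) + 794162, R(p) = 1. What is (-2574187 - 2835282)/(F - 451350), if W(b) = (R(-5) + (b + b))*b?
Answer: -5409469/707897 ≈ -7.6416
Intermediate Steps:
W(b) = b*(1 + 2*b) (W(b) = (1 + (b + b))*b = (1 + 2*b)*b = b*(1 + 2*b))
F = 1159247 (F = 427*(1 + 2*427) + 794162 = 427*(1 + 854) + 794162 = 427*855 + 794162 = 365085 + 794162 = 1159247)
(-2574187 - 2835282)/(F - 451350) = (-2574187 - 2835282)/(1159247 - 451350) = -5409469/707897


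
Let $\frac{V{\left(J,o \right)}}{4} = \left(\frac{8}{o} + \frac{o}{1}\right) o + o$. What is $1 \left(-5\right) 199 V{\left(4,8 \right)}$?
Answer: $-318400$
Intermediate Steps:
$V{\left(J,o \right)} = 4 o + 4 o \left(o + \frac{8}{o}\right)$ ($V{\left(J,o \right)} = 4 \left(\left(\frac{8}{o} + \frac{o}{1}\right) o + o\right) = 4 \left(\left(\frac{8}{o} + o 1\right) o + o\right) = 4 \left(\left(\frac{8}{o} + o\right) o + o\right) = 4 \left(\left(o + \frac{8}{o}\right) o + o\right) = 4 \left(o \left(o + \frac{8}{o}\right) + o\right) = 4 \left(o + o \left(o + \frac{8}{o}\right)\right) = 4 o + 4 o \left(o + \frac{8}{o}\right)$)
$1 \left(-5\right) 199 V{\left(4,8 \right)} = 1 \left(-5\right) 199 \left(32 + 4 \cdot 8 + 4 \cdot 8^{2}\right) = \left(-5\right) 199 \left(32 + 32 + 4 \cdot 64\right) = - 995 \left(32 + 32 + 256\right) = \left(-995\right) 320 = -318400$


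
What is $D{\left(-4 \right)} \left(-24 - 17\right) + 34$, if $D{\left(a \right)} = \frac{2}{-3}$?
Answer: $\frac{184}{3} \approx 61.333$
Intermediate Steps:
$D{\left(a \right)} = - \frac{2}{3}$ ($D{\left(a \right)} = 2 \left(- \frac{1}{3}\right) = - \frac{2}{3}$)
$D{\left(-4 \right)} \left(-24 - 17\right) + 34 = - \frac{2 \left(-24 - 17\right)}{3} + 34 = \left(- \frac{2}{3}\right) \left(-41\right) + 34 = \frac{82}{3} + 34 = \frac{184}{3}$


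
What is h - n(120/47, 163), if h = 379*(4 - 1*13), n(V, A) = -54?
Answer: -3357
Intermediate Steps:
h = -3411 (h = 379*(4 - 13) = 379*(-9) = -3411)
h - n(120/47, 163) = -3411 - 1*(-54) = -3411 + 54 = -3357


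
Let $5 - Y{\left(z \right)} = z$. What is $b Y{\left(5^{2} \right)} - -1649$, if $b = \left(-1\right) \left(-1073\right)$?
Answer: $-19811$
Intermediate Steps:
$Y{\left(z \right)} = 5 - z$
$b = 1073$
$b Y{\left(5^{2} \right)} - -1649 = 1073 \left(5 - 5^{2}\right) - -1649 = 1073 \left(5 - 25\right) + 1649 = 1073 \left(-20\right) + 1649 = -21460 + 1649 = -19811$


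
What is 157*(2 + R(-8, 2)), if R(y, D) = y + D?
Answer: -628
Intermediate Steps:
R(y, D) = D + y
157*(2 + R(-8, 2)) = 157*(2 + (2 - 8)) = 157*(2 - 6) = 157*(-4) = -628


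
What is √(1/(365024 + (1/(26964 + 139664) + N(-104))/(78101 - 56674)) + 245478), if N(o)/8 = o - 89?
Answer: √416940369534485088336907768998608210/1303258857782113 ≈ 495.46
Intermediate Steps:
N(o) = -712 + 8*o (N(o) = 8*(o - 89) = 8*(-89 + o) = -712 + 8*o)
√(1/(365024 + (1/(26964 + 139664) + N(-104))/(78101 - 56674)) + 245478) = √(1/(365024 + (1/(26964 + 139664) + (-712 + 8*(-104)))/(78101 - 56674)) + 245478) = √(1/(365024 + (1/166628 + (-712 - 832))/21427) + 245478) = √(1/(365024 + (1/166628 - 1544)*(1/21427)) + 245478) = √(1/(365024 - 257273631/166628*1/21427) + 245478) = √(1/(365024 - 257273631/3570338156) + 245478) = √(1/(1303258857782113/3570338156) + 245478) = √(3570338156/1303258857782113 + 245478) = √(319921377894207873170/1303258857782113) = √416940369534485088336907768998608210/1303258857782113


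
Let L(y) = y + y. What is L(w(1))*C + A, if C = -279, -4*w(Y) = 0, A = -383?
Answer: -383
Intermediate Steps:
w(Y) = 0 (w(Y) = -¼*0 = 0)
L(y) = 2*y
L(w(1))*C + A = (2*0)*(-279) - 383 = 0*(-279) - 383 = 0 - 383 = -383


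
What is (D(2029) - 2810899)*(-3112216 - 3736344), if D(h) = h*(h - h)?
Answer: 19250610455440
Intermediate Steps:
D(h) = 0 (D(h) = h*0 = 0)
(D(2029) - 2810899)*(-3112216 - 3736344) = (0 - 2810899)*(-3112216 - 3736344) = -2810899*(-6848560) = 19250610455440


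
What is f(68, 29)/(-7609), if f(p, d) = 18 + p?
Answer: -86/7609 ≈ -0.011302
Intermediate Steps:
f(68, 29)/(-7609) = (18 + 68)/(-7609) = 86*(-1/7609) = -86/7609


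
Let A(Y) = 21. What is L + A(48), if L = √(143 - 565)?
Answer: 21 + I*√422 ≈ 21.0 + 20.543*I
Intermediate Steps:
L = I*√422 (L = √(-422) = I*√422 ≈ 20.543*I)
L + A(48) = I*√422 + 21 = 21 + I*√422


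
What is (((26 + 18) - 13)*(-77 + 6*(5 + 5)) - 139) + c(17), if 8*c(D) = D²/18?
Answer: -95615/144 ≈ -663.99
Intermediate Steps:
c(D) = D²/144 (c(D) = (D²/18)/8 = D²/144)
(((26 + 18) - 13)*(-77 + 6*(5 + 5)) - 139) + c(17) = (((26 + 18) - 13)*(-77 + 6*(5 + 5)) - 139) + (1/144)*17² = ((44 - 13)*(-77 + 6*10) - 139) + (1/144)*289 = (31*(-77 + 60) - 139) + 289/144 = (31*(-17) - 139) + 289/144 = (-527 - 139) + 289/144 = -666 + 289/144 = -95615/144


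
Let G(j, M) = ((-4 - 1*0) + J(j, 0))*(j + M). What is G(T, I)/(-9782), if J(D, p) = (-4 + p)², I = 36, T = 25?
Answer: -366/4891 ≈ -0.074831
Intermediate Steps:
G(j, M) = 12*M + 12*j (G(j, M) = ((-4 - 1*0) + (-4 + 0)²)*(j + M) = ((-4 + 0) + (-4)²)*(M + j) = (-4 + 16)*(M + j) = 12*(M + j) = 12*M + 12*j)
G(T, I)/(-9782) = (12*36 + 12*25)/(-9782) = (432 + 300)*(-1/9782) = 732*(-1/9782) = -366/4891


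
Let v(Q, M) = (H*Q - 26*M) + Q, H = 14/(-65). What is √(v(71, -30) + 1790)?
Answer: √11093615/65 ≈ 51.242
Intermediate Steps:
H = -14/65 (H = 14*(-1/65) = -14/65 ≈ -0.21538)
v(Q, M) = -26*M + 51*Q/65 (v(Q, M) = (-14*Q/65 - 26*M) + Q = (-26*M - 14*Q/65) + Q = -26*M + 51*Q/65)
√(v(71, -30) + 1790) = √((-26*(-30) + (51/65)*71) + 1790) = √((780 + 3621/65) + 1790) = √(54321/65 + 1790) = √(170671/65) = √11093615/65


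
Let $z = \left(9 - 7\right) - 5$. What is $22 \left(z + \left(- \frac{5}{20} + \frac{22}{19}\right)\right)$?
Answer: $- \frac{1749}{38} \approx -46.026$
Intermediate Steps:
$z = -3$ ($z = \left(9 - 7\right) - 5 = 2 - 5 = -3$)
$22 \left(z + \left(- \frac{5}{20} + \frac{22}{19}\right)\right) = 22 \left(-3 + \left(- \frac{5}{20} + \frac{22}{19}\right)\right) = 22 \left(-3 + \left(\left(-5\right) \frac{1}{20} + 22 \cdot \frac{1}{19}\right)\right) = 22 \left(-3 + \left(- \frac{1}{4} + \frac{22}{19}\right)\right) = 22 \left(-3 + \frac{69}{76}\right) = 22 \left(- \frac{159}{76}\right) = - \frac{1749}{38}$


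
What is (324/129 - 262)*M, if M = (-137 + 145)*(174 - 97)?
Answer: -6873328/43 ≈ -1.5984e+5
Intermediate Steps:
M = 616 (M = 8*77 = 616)
(324/129 - 262)*M = (324/129 - 262)*616 = (324*(1/129) - 262)*616 = (108/43 - 262)*616 = -11158/43*616 = -6873328/43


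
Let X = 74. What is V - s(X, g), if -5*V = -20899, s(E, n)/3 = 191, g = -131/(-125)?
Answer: 18034/5 ≈ 3606.8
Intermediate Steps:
g = 131/125 (g = -131*(-1/125) = 131/125 ≈ 1.0480)
s(E, n) = 573 (s(E, n) = 3*191 = 573)
V = 20899/5 (V = -⅕*(-20899) = 20899/5 ≈ 4179.8)
V - s(X, g) = 20899/5 - 1*573 = 20899/5 - 573 = 18034/5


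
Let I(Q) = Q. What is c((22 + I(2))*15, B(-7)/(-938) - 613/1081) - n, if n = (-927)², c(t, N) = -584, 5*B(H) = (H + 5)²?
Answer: -859913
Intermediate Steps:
B(H) = (5 + H)²/5 (B(H) = (H + 5)²/5 = (5 + H)²/5)
n = 859329
c((22 + I(2))*15, B(-7)/(-938) - 613/1081) - n = -584 - 1*859329 = -584 - 859329 = -859913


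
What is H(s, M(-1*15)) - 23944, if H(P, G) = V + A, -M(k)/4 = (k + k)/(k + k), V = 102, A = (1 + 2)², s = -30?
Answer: -23833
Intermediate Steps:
A = 9 (A = 3² = 9)
M(k) = -4 (M(k) = -4*(k + k)/(k + k) = -4*2*k/(2*k) = -4*2*k*1/(2*k) = -4*1 = -4)
H(P, G) = 111 (H(P, G) = 102 + 9 = 111)
H(s, M(-1*15)) - 23944 = 111 - 23944 = -23833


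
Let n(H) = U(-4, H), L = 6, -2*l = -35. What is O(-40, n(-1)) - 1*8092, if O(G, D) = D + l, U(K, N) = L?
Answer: -16137/2 ≈ -8068.5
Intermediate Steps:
l = 35/2 (l = -½*(-35) = 35/2 ≈ 17.500)
U(K, N) = 6
n(H) = 6
O(G, D) = 35/2 + D (O(G, D) = D + 35/2 = 35/2 + D)
O(-40, n(-1)) - 1*8092 = (35/2 + 6) - 1*8092 = 47/2 - 8092 = -16137/2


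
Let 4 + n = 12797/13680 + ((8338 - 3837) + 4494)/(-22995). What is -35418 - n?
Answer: -35366380501/998640 ≈ -35415.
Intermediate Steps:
n = -3451019/998640 (n = -4 + (12797/13680 + ((8338 - 3837) + 4494)/(-22995)) = -4 + (12797*(1/13680) + (4501 + 4494)*(-1/22995)) = -4 + (12797/13680 + 8995*(-1/22995)) = -4 + (12797/13680 - 257/657) = -4 + 543541/998640 = -3451019/998640 ≈ -3.4557)
-35418 - n = -35418 - 1*(-3451019/998640) = -35418 + 3451019/998640 = -35366380501/998640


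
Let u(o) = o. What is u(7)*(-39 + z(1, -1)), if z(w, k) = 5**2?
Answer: -98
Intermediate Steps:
z(w, k) = 25
u(7)*(-39 + z(1, -1)) = 7*(-39 + 25) = 7*(-14) = -98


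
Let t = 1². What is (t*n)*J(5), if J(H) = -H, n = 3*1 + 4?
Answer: -35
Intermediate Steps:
n = 7 (n = 3 + 4 = 7)
t = 1
(t*n)*J(5) = (1*7)*(-1*5) = 7*(-5) = -35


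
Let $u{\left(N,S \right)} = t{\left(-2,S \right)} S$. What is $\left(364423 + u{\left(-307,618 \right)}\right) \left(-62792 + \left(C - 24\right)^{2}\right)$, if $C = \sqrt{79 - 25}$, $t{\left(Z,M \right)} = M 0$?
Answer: $-22653262526 - 52476912 \sqrt{6} \approx -2.2782 \cdot 10^{10}$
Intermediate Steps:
$t{\left(Z,M \right)} = 0$
$C = 3 \sqrt{6}$ ($C = \sqrt{54} = 3 \sqrt{6} \approx 7.3485$)
$u{\left(N,S \right)} = 0$ ($u{\left(N,S \right)} = 0 S = 0$)
$\left(364423 + u{\left(-307,618 \right)}\right) \left(-62792 + \left(C - 24\right)^{2}\right) = \left(364423 + 0\right) \left(-62792 + \left(3 \sqrt{6} - 24\right)^{2}\right) = 364423 \left(-62792 + \left(-24 + 3 \sqrt{6}\right)^{2}\right) = -22882849016 + 364423 \left(-24 + 3 \sqrt{6}\right)^{2}$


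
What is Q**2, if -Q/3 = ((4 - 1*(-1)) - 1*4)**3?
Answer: 9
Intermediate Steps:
Q = -3 (Q = -3*((4 - 1*(-1)) - 1*4)**3 = -3*((4 + 1) - 4)**3 = -3*(5 - 4)**3 = -3*1**3 = -3*1 = -3)
Q**2 = (-3)**2 = 9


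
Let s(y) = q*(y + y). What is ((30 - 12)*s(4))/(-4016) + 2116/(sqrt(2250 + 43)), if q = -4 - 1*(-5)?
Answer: -9/251 + 2116*sqrt(2293)/2293 ≈ 44.153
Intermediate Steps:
q = 1 (q = -4 + 5 = 1)
s(y) = 2*y (s(y) = 1*(y + y) = 1*(2*y) = 2*y)
((30 - 12)*s(4))/(-4016) + 2116/(sqrt(2250 + 43)) = ((30 - 12)*(2*4))/(-4016) + 2116/(sqrt(2250 + 43)) = (18*8)*(-1/4016) + 2116/(sqrt(2293)) = 144*(-1/4016) + 2116*(sqrt(2293)/2293) = -9/251 + 2116*sqrt(2293)/2293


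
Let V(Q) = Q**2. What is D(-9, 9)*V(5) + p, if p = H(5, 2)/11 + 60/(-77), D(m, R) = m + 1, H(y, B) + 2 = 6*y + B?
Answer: -15250/77 ≈ -198.05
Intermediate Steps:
H(y, B) = -2 + B + 6*y (H(y, B) = -2 + (6*y + B) = -2 + (B + 6*y) = -2 + B + 6*y)
D(m, R) = 1 + m
p = 150/77 (p = (-2 + 2 + 6*5)/11 + 60/(-77) = (-2 + 2 + 30)*(1/11) + 60*(-1/77) = 30*(1/11) - 60/77 = 30/11 - 60/77 = 150/77 ≈ 1.9481)
D(-9, 9)*V(5) + p = (1 - 9)*5**2 + 150/77 = -8*25 + 150/77 = -200 + 150/77 = -15250/77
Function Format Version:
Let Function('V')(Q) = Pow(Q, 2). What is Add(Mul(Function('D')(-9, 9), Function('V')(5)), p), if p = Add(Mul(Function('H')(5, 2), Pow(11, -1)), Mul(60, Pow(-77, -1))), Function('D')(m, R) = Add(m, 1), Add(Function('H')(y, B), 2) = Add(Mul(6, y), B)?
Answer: Rational(-15250, 77) ≈ -198.05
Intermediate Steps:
Function('H')(y, B) = Add(-2, B, Mul(6, y)) (Function('H')(y, B) = Add(-2, Add(Mul(6, y), B)) = Add(-2, Add(B, Mul(6, y))) = Add(-2, B, Mul(6, y)))
Function('D')(m, R) = Add(1, m)
p = Rational(150, 77) (p = Add(Mul(Add(-2, 2, Mul(6, 5)), Pow(11, -1)), Mul(60, Pow(-77, -1))) = Add(Mul(Add(-2, 2, 30), Rational(1, 11)), Mul(60, Rational(-1, 77))) = Add(Mul(30, Rational(1, 11)), Rational(-60, 77)) = Add(Rational(30, 11), Rational(-60, 77)) = Rational(150, 77) ≈ 1.9481)
Add(Mul(Function('D')(-9, 9), Function('V')(5)), p) = Add(Mul(Add(1, -9), Pow(5, 2)), Rational(150, 77)) = Add(Mul(-8, 25), Rational(150, 77)) = Add(-200, Rational(150, 77)) = Rational(-15250, 77)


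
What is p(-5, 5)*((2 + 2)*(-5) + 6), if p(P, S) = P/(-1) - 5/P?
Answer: -84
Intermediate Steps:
p(P, S) = -P - 5/P (p(P, S) = P*(-1) - 5/P = -P - 5/P)
p(-5, 5)*((2 + 2)*(-5) + 6) = (-1*(-5) - 5/(-5))*((2 + 2)*(-5) + 6) = (5 - 5*(-1/5))*(4*(-5) + 6) = (5 + 1)*(-20 + 6) = 6*(-14) = -84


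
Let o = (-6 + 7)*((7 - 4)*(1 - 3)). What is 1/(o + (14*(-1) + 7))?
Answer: -1/13 ≈ -0.076923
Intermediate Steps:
o = -6 (o = 1*(3*(-2)) = 1*(-6) = -6)
1/(o + (14*(-1) + 7)) = 1/(-6 + (14*(-1) + 7)) = 1/(-6 + (-14 + 7)) = 1/(-6 - 7) = 1/(-13) = -1/13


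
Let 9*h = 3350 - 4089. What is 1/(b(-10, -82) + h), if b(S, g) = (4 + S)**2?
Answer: -9/415 ≈ -0.021687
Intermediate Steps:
h = -739/9 (h = (3350 - 4089)/9 = (1/9)*(-739) = -739/9 ≈ -82.111)
1/(b(-10, -82) + h) = 1/((4 - 10)**2 - 739/9) = 1/((-6)**2 - 739/9) = 1/(36 - 739/9) = 1/(-415/9) = -9/415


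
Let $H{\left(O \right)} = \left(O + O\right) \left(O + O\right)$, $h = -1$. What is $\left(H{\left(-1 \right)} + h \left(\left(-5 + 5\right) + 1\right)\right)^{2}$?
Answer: $9$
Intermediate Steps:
$H{\left(O \right)} = 4 O^{2}$ ($H{\left(O \right)} = 2 O 2 O = 4 O^{2}$)
$\left(H{\left(-1 \right)} + h \left(\left(-5 + 5\right) + 1\right)\right)^{2} = \left(4 \left(-1\right)^{2} - \left(\left(-5 + 5\right) + 1\right)\right)^{2} = \left(4 \cdot 1 - \left(0 + 1\right)\right)^{2} = \left(4 - 1\right)^{2} = 3^{2} = 9$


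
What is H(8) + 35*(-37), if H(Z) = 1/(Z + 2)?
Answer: -12949/10 ≈ -1294.9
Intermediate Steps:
H(Z) = 1/(2 + Z)
H(8) + 35*(-37) = 1/(2 + 8) + 35*(-37) = 1/10 - 1295 = ⅒ - 1295 = -12949/10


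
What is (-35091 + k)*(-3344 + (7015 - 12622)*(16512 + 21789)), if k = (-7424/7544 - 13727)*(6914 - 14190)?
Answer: -20221156075759951701/943 ≈ -2.1443e+16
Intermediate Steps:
k = 94191377964/943 (k = (-7424*1/7544 - 13727)*(-7276) = (-928/943 - 13727)*(-7276) = -12945489/943*(-7276) = 94191377964/943 ≈ 9.9885e+7)
(-35091 + k)*(-3344 + (7015 - 12622)*(16512 + 21789)) = (-35091 + 94191377964/943)*(-3344 + (7015 - 12622)*(16512 + 21789)) = 94158287151*(-3344 - 5607*38301)/943 = 94158287151*(-3344 - 214753707)/943 = (94158287151/943)*(-214757051) = -20221156075759951701/943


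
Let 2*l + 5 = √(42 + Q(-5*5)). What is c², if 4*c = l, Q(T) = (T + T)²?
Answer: (5 - √2542)²/64 ≈ 32.232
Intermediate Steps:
Q(T) = 4*T² (Q(T) = (2*T)² = 4*T²)
l = -5/2 + √2542/2 (l = -5/2 + √(42 + 4*(-5*5)²)/2 = -5/2 + √(42 + 4*(-25)²)/2 = -5/2 + √(42 + 4*625)/2 = -5/2 + √(42 + 2500)/2 = -5/2 + √2542/2 ≈ 22.709)
c = -5/8 + √2542/8 (c = (-5/2 + √2542/2)/4 = -5/8 + √2542/8 ≈ 5.6773)
c² = (-5/8 + √2542/8)²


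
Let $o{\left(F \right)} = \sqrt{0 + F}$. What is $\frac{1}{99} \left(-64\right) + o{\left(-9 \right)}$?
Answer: $- \frac{64}{99} + 3 i \approx -0.64646 + 3.0 i$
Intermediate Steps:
$o{\left(F \right)} = \sqrt{F}$
$\frac{1}{99} \left(-64\right) + o{\left(-9 \right)} = \frac{1}{99} \left(-64\right) + \sqrt{-9} = \frac{1}{99} \left(-64\right) + 3 i = - \frac{64}{99} + 3 i$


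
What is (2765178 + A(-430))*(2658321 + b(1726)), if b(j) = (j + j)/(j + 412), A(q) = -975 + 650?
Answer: 7857012372584375/1069 ≈ 7.3499e+12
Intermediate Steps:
A(q) = -325
b(j) = 2*j/(412 + j) (b(j) = (2*j)/(412 + j) = 2*j/(412 + j))
(2765178 + A(-430))*(2658321 + b(1726)) = (2765178 - 325)*(2658321 + 2*1726/(412 + 1726)) = 2764853*(2658321 + 2*1726/2138) = 2764853*(2658321 + 2*1726*(1/2138)) = 2764853*(2658321 + 1726/1069) = 2764853*(2841746875/1069) = 7857012372584375/1069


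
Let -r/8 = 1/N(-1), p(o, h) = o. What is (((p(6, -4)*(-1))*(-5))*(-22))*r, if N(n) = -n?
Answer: 5280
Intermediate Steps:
r = -8 (r = -8/((-1*(-1))) = -8/1 = -8*1 = -8)
(((p(6, -4)*(-1))*(-5))*(-22))*r = (((6*(-1))*(-5))*(-22))*(-8) = (-6*(-5)*(-22))*(-8) = (30*(-22))*(-8) = -660*(-8) = 5280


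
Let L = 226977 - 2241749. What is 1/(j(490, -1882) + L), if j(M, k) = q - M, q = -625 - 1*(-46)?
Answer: -1/2015841 ≈ -4.9607e-7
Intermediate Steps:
q = -579 (q = -625 + 46 = -579)
L = -2014772
j(M, k) = -579 - M
1/(j(490, -1882) + L) = 1/((-579 - 1*490) - 2014772) = 1/((-579 - 490) - 2014772) = 1/(-1069 - 2014772) = 1/(-2015841) = -1/2015841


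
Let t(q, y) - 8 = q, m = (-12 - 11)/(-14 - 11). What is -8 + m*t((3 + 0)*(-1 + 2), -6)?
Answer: 53/25 ≈ 2.1200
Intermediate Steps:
m = 23/25 (m = -23/(-25) = -23*(-1/25) = 23/25 ≈ 0.92000)
t(q, y) = 8 + q
-8 + m*t((3 + 0)*(-1 + 2), -6) = -8 + 23*(8 + (3 + 0)*(-1 + 2))/25 = -8 + 23*(8 + 3*1)/25 = -8 + 23*(8 + 3)/25 = -8 + (23/25)*11 = -8 + 253/25 = 53/25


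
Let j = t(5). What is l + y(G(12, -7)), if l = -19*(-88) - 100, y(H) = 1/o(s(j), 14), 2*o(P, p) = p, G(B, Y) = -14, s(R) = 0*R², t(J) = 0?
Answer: 11005/7 ≈ 1572.1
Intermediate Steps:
j = 0
s(R) = 0
o(P, p) = p/2
y(H) = ⅐ (y(H) = 1/((½)*14) = 1/7 = ⅐)
l = 1572 (l = 1672 - 100 = 1572)
l + y(G(12, -7)) = 1572 + ⅐ = 11005/7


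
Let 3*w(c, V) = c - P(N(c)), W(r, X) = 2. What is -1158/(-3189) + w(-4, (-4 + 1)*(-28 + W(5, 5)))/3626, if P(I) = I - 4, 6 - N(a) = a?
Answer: 2094139/5781657 ≈ 0.36220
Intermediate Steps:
N(a) = 6 - a
P(I) = -4 + I
w(c, V) = -2/3 + 2*c/3 (w(c, V) = (c - (-4 + (6 - c)))/3 = (c - (2 - c))/3 = (c + (-2 + c))/3 = (-2 + 2*c)/3 = -2/3 + 2*c/3)
-1158/(-3189) + w(-4, (-4 + 1)*(-28 + W(5, 5)))/3626 = -1158/(-3189) + (-2/3 + (2/3)*(-4))/3626 = -1158*(-1/3189) + (-2/3 - 8/3)*(1/3626) = 386/1063 - 10/3*1/3626 = 386/1063 - 5/5439 = 2094139/5781657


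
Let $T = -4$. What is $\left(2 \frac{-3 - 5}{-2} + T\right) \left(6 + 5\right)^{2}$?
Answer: $484$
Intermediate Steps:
$\left(2 \frac{-3 - 5}{-2} + T\right) \left(6 + 5\right)^{2} = \left(2 \frac{-3 - 5}{-2} - 4\right) \left(6 + 5\right)^{2} = \left(2 \left(-3 - 5\right) \left(- \frac{1}{2}\right) - 4\right) 11^{2} = \left(2 \left(\left(-8\right) \left(- \frac{1}{2}\right)\right) - 4\right) 121 = \left(2 \cdot 4 - 4\right) 121 = \left(8 - 4\right) 121 = 4 \cdot 121 = 484$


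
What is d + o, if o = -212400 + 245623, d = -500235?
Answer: -467012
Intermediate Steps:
o = 33223
d + o = -500235 + 33223 = -467012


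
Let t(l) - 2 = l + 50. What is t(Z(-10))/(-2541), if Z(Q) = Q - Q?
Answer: -52/2541 ≈ -0.020464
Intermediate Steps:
Z(Q) = 0
t(l) = 52 + l (t(l) = 2 + (l + 50) = 2 + (50 + l) = 52 + l)
t(Z(-10))/(-2541) = (52 + 0)/(-2541) = 52*(-1/2541) = -52/2541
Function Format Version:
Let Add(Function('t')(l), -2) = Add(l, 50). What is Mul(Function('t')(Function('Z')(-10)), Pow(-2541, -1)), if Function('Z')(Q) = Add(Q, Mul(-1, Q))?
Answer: Rational(-52, 2541) ≈ -0.020464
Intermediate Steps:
Function('Z')(Q) = 0
Function('t')(l) = Add(52, l) (Function('t')(l) = Add(2, Add(l, 50)) = Add(2, Add(50, l)) = Add(52, l))
Mul(Function('t')(Function('Z')(-10)), Pow(-2541, -1)) = Mul(Add(52, 0), Pow(-2541, -1)) = Mul(52, Rational(-1, 2541)) = Rational(-52, 2541)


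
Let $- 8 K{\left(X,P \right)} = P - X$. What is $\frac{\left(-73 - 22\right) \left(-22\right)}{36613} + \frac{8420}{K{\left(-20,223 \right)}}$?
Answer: $- \frac{129775990}{468261} \approx -277.14$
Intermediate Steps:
$K{\left(X,P \right)} = - \frac{P}{8} + \frac{X}{8}$ ($K{\left(X,P \right)} = - \frac{P - X}{8} = - \frac{P}{8} + \frac{X}{8}$)
$\frac{\left(-73 - 22\right) \left(-22\right)}{36613} + \frac{8420}{K{\left(-20,223 \right)}} = \frac{\left(-73 - 22\right) \left(-22\right)}{36613} + \frac{8420}{\left(- \frac{1}{8}\right) 223 + \frac{1}{8} \left(-20\right)} = \left(-95\right) \left(-22\right) \frac{1}{36613} + \frac{8420}{- \frac{223}{8} - \frac{5}{2}} = 2090 \cdot \frac{1}{36613} + \frac{8420}{- \frac{243}{8}} = \frac{110}{1927} + 8420 \left(- \frac{8}{243}\right) = \frac{110}{1927} - \frac{67360}{243} = - \frac{129775990}{468261}$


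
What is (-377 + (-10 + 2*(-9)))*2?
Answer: -810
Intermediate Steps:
(-377 + (-10 + 2*(-9)))*2 = (-377 + (-10 - 18))*2 = (-377 - 28)*2 = -405*2 = -810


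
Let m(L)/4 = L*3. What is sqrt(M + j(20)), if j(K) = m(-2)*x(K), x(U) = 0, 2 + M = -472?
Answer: I*sqrt(474) ≈ 21.772*I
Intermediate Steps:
M = -474 (M = -2 - 472 = -474)
m(L) = 12*L (m(L) = 4*(L*3) = 4*(3*L) = 12*L)
j(K) = 0 (j(K) = (12*(-2))*0 = -24*0 = 0)
sqrt(M + j(20)) = sqrt(-474 + 0) = sqrt(-474) = I*sqrt(474)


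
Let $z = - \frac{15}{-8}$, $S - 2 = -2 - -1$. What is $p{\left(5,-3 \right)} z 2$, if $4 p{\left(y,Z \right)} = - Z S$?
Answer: $\frac{45}{16} \approx 2.8125$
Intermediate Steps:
$S = 1$ ($S = 2 - 1 = 1$)
$z = \frac{15}{8}$ ($z = \left(-15\right) \left(- \frac{1}{8}\right) = \frac{15}{8} \approx 1.875$)
$p{\left(y,Z \right)} = - \frac{Z}{4}$ ($p{\left(y,Z \right)} = \frac{- Z 1}{4} = \frac{\left(-1\right) Z}{4} = - \frac{Z}{4}$)
$p{\left(5,-3 \right)} z 2 = \left(- \frac{1}{4}\right) \left(-3\right) \frac{15}{8} \cdot 2 = \frac{3}{4} \cdot \frac{15}{8} \cdot 2 = \frac{45}{32} \cdot 2 = \frac{45}{16}$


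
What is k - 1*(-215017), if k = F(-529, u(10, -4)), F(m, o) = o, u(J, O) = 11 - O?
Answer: 215032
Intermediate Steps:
k = 15 (k = 11 - 1*(-4) = 11 + 4 = 15)
k - 1*(-215017) = 15 - 1*(-215017) = 15 + 215017 = 215032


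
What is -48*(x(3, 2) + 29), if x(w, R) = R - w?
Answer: -1344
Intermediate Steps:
-48*(x(3, 2) + 29) = -48*((2 - 1*3) + 29) = -48*((2 - 3) + 29) = -48*(-1 + 29) = -48*28 = -1344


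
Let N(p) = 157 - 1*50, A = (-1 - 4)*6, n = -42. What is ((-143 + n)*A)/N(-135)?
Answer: 5550/107 ≈ 51.869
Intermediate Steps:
A = -30 (A = -5*6 = -30)
N(p) = 107 (N(p) = 157 - 50 = 107)
((-143 + n)*A)/N(-135) = ((-143 - 42)*(-30))/107 = -185*(-30)*(1/107) = 5550*(1/107) = 5550/107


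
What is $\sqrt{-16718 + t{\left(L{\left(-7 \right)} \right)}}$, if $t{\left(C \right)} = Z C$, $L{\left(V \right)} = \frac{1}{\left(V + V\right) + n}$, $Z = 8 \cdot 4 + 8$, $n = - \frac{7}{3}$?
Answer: $\frac{i \sqrt{819302}}{7} \approx 129.31 i$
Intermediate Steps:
$n = - \frac{7}{3}$ ($n = \left(-7\right) \frac{1}{3} = - \frac{7}{3} \approx -2.3333$)
$Z = 40$ ($Z = 32 + 8 = 40$)
$L{\left(V \right)} = \frac{1}{- \frac{7}{3} + 2 V}$ ($L{\left(V \right)} = \frac{1}{\left(V + V\right) - \frac{7}{3}} = \frac{1}{2 V - \frac{7}{3}} = \frac{1}{- \frac{7}{3} + 2 V}$)
$t{\left(C \right)} = 40 C$
$\sqrt{-16718 + t{\left(L{\left(-7 \right)} \right)}} = \sqrt{-16718 + 40 \frac{3}{-7 + 6 \left(-7\right)}} = \sqrt{-16718 + 40 \frac{3}{-7 - 42}} = \sqrt{-16718 + 40 \frac{3}{-49}} = \sqrt{-16718 + 40 \cdot 3 \left(- \frac{1}{49}\right)} = \sqrt{-16718 + 40 \left(- \frac{3}{49}\right)} = \sqrt{-16718 - \frac{120}{49}} = \sqrt{- \frac{819302}{49}} = \frac{i \sqrt{819302}}{7}$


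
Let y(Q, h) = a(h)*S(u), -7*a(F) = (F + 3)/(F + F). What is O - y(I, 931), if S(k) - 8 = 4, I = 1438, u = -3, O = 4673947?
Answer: 30460118203/6517 ≈ 4.6739e+6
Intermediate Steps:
S(k) = 12 (S(k) = 8 + 4 = 12)
a(F) = -(3 + F)/(14*F) (a(F) = -(F + 3)/(7*(F + F)) = -(3 + F)/(7*(2*F)) = -(3 + F)*1/(2*F)/7 = -(3 + F)/(14*F))
y(Q, h) = 6*(-3 - h)/(7*h) (y(Q, h) = ((-3 - h)/(14*h))*12 = 6*(-3 - h)/(7*h))
O - y(I, 931) = 4673947 - 6*(-3 - 1*931)/(7*931) = 4673947 - 6*(-3 - 931)/(7*931) = 4673947 - 6*(-934)/(7*931) = 4673947 - 1*(-5604/6517) = 4673947 + 5604/6517 = 30460118203/6517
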